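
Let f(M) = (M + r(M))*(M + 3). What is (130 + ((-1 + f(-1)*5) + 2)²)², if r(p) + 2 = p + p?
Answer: 6405961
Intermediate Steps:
r(p) = -2 + 2*p (r(p) = -2 + (p + p) = -2 + 2*p)
f(M) = (-2 + 3*M)*(3 + M) (f(M) = (M + (-2 + 2*M))*(M + 3) = (-2 + 3*M)*(3 + M))
(130 + ((-1 + f(-1)*5) + 2)²)² = (130 + ((-1 + (-6 + 3*(-1)² + 7*(-1))*5) + 2)²)² = (130 + ((-1 + (-6 + 3*1 - 7)*5) + 2)²)² = (130 + ((-1 + (-6 + 3 - 7)*5) + 2)²)² = (130 + ((-1 - 10*5) + 2)²)² = (130 + ((-1 - 50) + 2)²)² = (130 + (-51 + 2)²)² = (130 + (-49)²)² = (130 + 2401)² = 2531² = 6405961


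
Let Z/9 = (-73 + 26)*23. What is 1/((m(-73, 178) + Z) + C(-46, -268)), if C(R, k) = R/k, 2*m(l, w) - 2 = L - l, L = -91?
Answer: -134/1304735 ≈ -0.00010270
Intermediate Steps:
m(l, w) = -89/2 - l/2 (m(l, w) = 1 + (-91 - l)/2 = 1 + (-91/2 - l/2) = -89/2 - l/2)
Z = -9729 (Z = 9*((-73 + 26)*23) = 9*(-47*23) = 9*(-1081) = -9729)
1/((m(-73, 178) + Z) + C(-46, -268)) = 1/(((-89/2 - ½*(-73)) - 9729) - 46/(-268)) = 1/(((-89/2 + 73/2) - 9729) - 46*(-1/268)) = 1/((-8 - 9729) + 23/134) = 1/(-9737 + 23/134) = 1/(-1304735/134) = -134/1304735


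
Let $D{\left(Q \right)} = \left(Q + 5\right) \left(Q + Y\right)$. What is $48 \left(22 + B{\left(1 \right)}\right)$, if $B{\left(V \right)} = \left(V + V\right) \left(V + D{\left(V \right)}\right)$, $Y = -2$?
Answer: $576$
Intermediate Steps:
$D{\left(Q \right)} = \left(-2 + Q\right) \left(5 + Q\right)$ ($D{\left(Q \right)} = \left(Q + 5\right) \left(Q - 2\right) = \left(5 + Q\right) \left(-2 + Q\right) = \left(-2 + Q\right) \left(5 + Q\right)$)
$B{\left(V \right)} = 2 V \left(-10 + V^{2} + 4 V\right)$ ($B{\left(V \right)} = \left(V + V\right) \left(V + \left(-10 + V^{2} + 3 V\right)\right) = 2 V \left(-10 + V^{2} + 4 V\right)$)
$48 \left(22 + B{\left(1 \right)}\right) = 48 \left(22 + 2 \cdot 1 \left(-10 + 1^{2} + 4 \cdot 1\right)\right) = 48 \left(22 + 2 \cdot 1 \left(-10 + 1 + 4\right)\right) = 48 \left(22 + 2 \cdot 1 \left(-5\right)\right) = 48 \left(22 - 10\right) = 48 \cdot 12 = 576$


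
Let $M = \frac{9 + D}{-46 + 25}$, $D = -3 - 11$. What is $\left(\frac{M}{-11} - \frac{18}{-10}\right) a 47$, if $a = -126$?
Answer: $- \frac{579228}{55} \approx -10531.0$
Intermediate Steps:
$D = -14$ ($D = -3 - 11 = -14$)
$M = \frac{5}{21}$ ($M = \frac{9 - 14}{-46 + 25} = - \frac{5}{-21} = \left(-5\right) \left(- \frac{1}{21}\right) = \frac{5}{21} \approx 0.2381$)
$\left(\frac{M}{-11} - \frac{18}{-10}\right) a 47 = \left(\frac{5}{21 \left(-11\right)} - \frac{18}{-10}\right) \left(-126\right) 47 = \left(\frac{5}{21} \left(- \frac{1}{11}\right) - - \frac{9}{5}\right) \left(-126\right) 47 = \left(- \frac{5}{231} + \frac{9}{5}\right) \left(-126\right) 47 = \frac{2054}{1155} \left(-126\right) 47 = \left(- \frac{12324}{55}\right) 47 = - \frac{579228}{55}$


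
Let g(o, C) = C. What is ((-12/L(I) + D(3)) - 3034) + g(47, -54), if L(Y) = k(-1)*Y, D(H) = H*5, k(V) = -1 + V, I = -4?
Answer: -6149/2 ≈ -3074.5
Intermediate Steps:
D(H) = 5*H
L(Y) = -2*Y (L(Y) = (-1 - 1)*Y = -2*Y)
((-12/L(I) + D(3)) - 3034) + g(47, -54) = ((-12/((-2*(-4))) + 5*3) - 3034) - 54 = ((-12/8 + 15) - 3034) - 54 = ((-12*⅛ + 15) - 3034) - 54 = ((-3/2 + 15) - 3034) - 54 = (27/2 - 3034) - 54 = -6041/2 - 54 = -6149/2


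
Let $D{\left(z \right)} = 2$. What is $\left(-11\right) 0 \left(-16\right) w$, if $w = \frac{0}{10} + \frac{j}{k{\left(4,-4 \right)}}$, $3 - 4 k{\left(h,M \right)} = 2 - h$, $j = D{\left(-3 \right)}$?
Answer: $0$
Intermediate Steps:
$j = 2$
$k{\left(h,M \right)} = \frac{1}{4} + \frac{h}{4}$ ($k{\left(h,M \right)} = \frac{3}{4} - \frac{2 - h}{4} = \frac{3}{4} + \left(- \frac{1}{2} + \frac{h}{4}\right) = \frac{1}{4} + \frac{h}{4}$)
$w = \frac{8}{5}$ ($w = \frac{0}{10} + \frac{2}{\frac{1}{4} + \frac{1}{4} \cdot 4} = 0 \cdot \frac{1}{10} + \frac{2}{\frac{1}{4} + 1} = 0 + \frac{2}{\frac{5}{4}} = 0 + 2 \cdot \frac{4}{5} = 0 + \frac{8}{5} = \frac{8}{5} \approx 1.6$)
$\left(-11\right) 0 \left(-16\right) w = \left(-11\right) 0 \left(-16\right) \frac{8}{5} = 0 \left(-16\right) \frac{8}{5} = 0 \cdot \frac{8}{5} = 0$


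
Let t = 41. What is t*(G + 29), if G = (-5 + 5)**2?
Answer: 1189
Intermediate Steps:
G = 0 (G = 0**2 = 0)
t*(G + 29) = 41*(0 + 29) = 41*29 = 1189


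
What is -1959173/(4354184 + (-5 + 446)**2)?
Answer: -1959173/4548665 ≈ -0.43071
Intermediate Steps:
-1959173/(4354184 + (-5 + 446)**2) = -1959173/(4354184 + 441**2) = -1959173/(4354184 + 194481) = -1959173/4548665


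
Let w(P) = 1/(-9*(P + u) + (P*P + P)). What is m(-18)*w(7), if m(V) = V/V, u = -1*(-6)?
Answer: -1/61 ≈ -0.016393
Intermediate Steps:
u = 6
m(V) = 1
w(P) = 1/(-54 + P² - 8*P) (w(P) = 1/(-9*(P + 6) + (P*P + P)) = 1/(-9*(6 + P) + (P² + P)) = 1/((-54 - 9*P) + (P + P²)) = 1/(-54 + P² - 8*P))
m(-18)*w(7) = 1/(-54 + 7² - 8*7) = 1/(-54 + 49 - 56) = 1/(-61) = 1*(-1/61) = -1/61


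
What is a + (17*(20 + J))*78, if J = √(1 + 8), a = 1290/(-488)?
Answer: 7440867/244 ≈ 30495.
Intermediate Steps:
a = -645/244 (a = 1290*(-1/488) = -645/244 ≈ -2.6434)
J = 3 (J = √9 = 3)
a + (17*(20 + J))*78 = -645/244 + (17*(20 + 3))*78 = -645/244 + (17*23)*78 = -645/244 + 391*78 = -645/244 + 30498 = 7440867/244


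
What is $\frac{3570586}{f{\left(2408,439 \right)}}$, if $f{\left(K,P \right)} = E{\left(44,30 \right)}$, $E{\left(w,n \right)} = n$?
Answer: $\frac{1785293}{15} \approx 1.1902 \cdot 10^{5}$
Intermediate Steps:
$f{\left(K,P \right)} = 30$
$\frac{3570586}{f{\left(2408,439 \right)}} = \frac{3570586}{30} = 3570586 \cdot \frac{1}{30} = \frac{1785293}{15}$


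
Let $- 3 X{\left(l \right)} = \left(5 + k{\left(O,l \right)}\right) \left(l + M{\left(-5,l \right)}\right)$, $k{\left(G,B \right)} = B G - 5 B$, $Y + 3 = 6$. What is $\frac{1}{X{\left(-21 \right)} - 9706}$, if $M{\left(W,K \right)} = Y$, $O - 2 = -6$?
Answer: $- \frac{1}{8542} \approx -0.00011707$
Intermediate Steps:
$O = -4$ ($O = 2 - 6 = -4$)
$Y = 3$ ($Y = -3 + 6 = 3$)
$M{\left(W,K \right)} = 3$
$k{\left(G,B \right)} = - 5 B + B G$
$X{\left(l \right)} = - \frac{\left(3 + l\right) \left(5 - 9 l\right)}{3}$ ($X{\left(l \right)} = - \frac{\left(5 + l \left(-5 - 4\right)\right) \left(l + 3\right)}{3} = - \frac{\left(5 + l \left(-9\right)\right) \left(3 + l\right)}{3} = - \frac{\left(5 - 9 l\right) \left(3 + l\right)}{3} = - \frac{\left(3 + l\right) \left(5 - 9 l\right)}{3}$)
$\frac{1}{X{\left(-21 \right)} - 9706} = \frac{1}{\left(-5 + 3 \left(-21\right)^{2} + \frac{22}{3} \left(-21\right)\right) - 9706} = \frac{1}{\left(-5 + 3 \cdot 441 - 154\right) - 9706} = \frac{1}{\left(-5 + 1323 - 154\right) - 9706} = \frac{1}{1164 - 9706} = \frac{1}{-8542} = - \frac{1}{8542}$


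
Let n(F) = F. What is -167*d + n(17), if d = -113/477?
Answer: 26980/477 ≈ 56.562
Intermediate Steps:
d = -113/477 (d = -113*1/477 = -113/477 ≈ -0.23690)
-167*d + n(17) = -167*(-113/477) + 17 = 18871/477 + 17 = 26980/477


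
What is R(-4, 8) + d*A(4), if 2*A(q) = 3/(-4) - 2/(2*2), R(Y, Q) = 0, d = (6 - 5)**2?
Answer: -5/8 ≈ -0.62500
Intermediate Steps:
d = 1 (d = 1**2 = 1)
A(q) = -5/8 (A(q) = (3/(-4) - 2/(2*2))/2 = (3*(-1/4) - 2/4)/2 = (-3/4 - 2*1/4)/2 = (-3/4 - 1/2)/2 = (1/2)*(-5/4) = -5/8)
R(-4, 8) + d*A(4) = 0 + 1*(-5/8) = 0 - 5/8 = -5/8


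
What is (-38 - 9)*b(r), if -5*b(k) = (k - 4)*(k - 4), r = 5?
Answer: 47/5 ≈ 9.4000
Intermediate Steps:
b(k) = -(-4 + k)²/5 (b(k) = -(k - 4)*(k - 4)/5 = -(-4 + k)*(-4 + k)/5 = -(-4 + k)²/5)
(-38 - 9)*b(r) = (-38 - 9)*(-(-4 + 5)²/5) = -(-47)*1²/5 = -(-47)/5 = -47*(-⅕) = 47/5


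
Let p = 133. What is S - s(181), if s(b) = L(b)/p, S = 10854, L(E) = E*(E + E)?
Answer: 1378060/133 ≈ 10361.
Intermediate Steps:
L(E) = 2*E² (L(E) = E*(2*E) = 2*E²)
s(b) = 2*b²/133 (s(b) = (2*b²)/133 = (2*b²)*(1/133) = 2*b²/133)
S - s(181) = 10854 - 2*181²/133 = 10854 - 2*32761/133 = 10854 - 1*65522/133 = 10854 - 65522/133 = 1378060/133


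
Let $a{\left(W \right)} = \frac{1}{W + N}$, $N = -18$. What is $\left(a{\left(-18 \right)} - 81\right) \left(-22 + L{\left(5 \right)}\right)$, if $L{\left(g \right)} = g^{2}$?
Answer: $- \frac{2917}{12} \approx -243.08$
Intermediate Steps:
$a{\left(W \right)} = \frac{1}{-18 + W}$ ($a{\left(W \right)} = \frac{1}{W - 18} = \frac{1}{-18 + W}$)
$\left(a{\left(-18 \right)} - 81\right) \left(-22 + L{\left(5 \right)}\right) = \left(\frac{1}{-18 - 18} - 81\right) \left(-22 + 5^{2}\right) = \left(\frac{1}{-36} - 81\right) \left(-22 + 25\right) = \left(- \frac{1}{36} - 81\right) 3 = \left(- \frac{2917}{36}\right) 3 = - \frac{2917}{12}$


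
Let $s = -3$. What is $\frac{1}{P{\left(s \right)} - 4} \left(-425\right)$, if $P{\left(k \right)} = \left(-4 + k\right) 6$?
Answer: $\frac{425}{46} \approx 9.2391$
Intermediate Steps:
$P{\left(k \right)} = -24 + 6 k$
$\frac{1}{P{\left(s \right)} - 4} \left(-425\right) = \frac{1}{\left(-24 + 6 \left(-3\right)\right) - 4} \left(-425\right) = \frac{1}{\left(-24 - 18\right) - 4} \left(-425\right) = \frac{1}{-42 - 4} \left(-425\right) = \frac{1}{-46} \left(-425\right) = \left(- \frac{1}{46}\right) \left(-425\right) = \frac{425}{46}$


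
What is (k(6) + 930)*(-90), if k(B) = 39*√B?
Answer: -83700 - 3510*√6 ≈ -92298.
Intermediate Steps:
(k(6) + 930)*(-90) = (39*√6 + 930)*(-90) = (930 + 39*√6)*(-90) = -83700 - 3510*√6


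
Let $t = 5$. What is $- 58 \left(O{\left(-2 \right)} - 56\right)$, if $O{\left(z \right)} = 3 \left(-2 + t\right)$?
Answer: $2726$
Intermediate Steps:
$O{\left(z \right)} = 9$ ($O{\left(z \right)} = 3 \left(-2 + 5\right) = 3 \cdot 3 = 9$)
$- 58 \left(O{\left(-2 \right)} - 56\right) = - 58 \left(9 - 56\right) = \left(-58\right) \left(-47\right) = 2726$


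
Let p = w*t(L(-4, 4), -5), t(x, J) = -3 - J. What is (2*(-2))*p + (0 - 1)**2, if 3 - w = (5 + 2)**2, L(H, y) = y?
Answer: 369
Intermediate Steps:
w = -46 (w = 3 - (5 + 2)**2 = 3 - 1*7**2 = 3 - 1*49 = 3 - 49 = -46)
p = -92 (p = -46*(-3 - 1*(-5)) = -46*(-3 + 5) = -46*2 = -92)
(2*(-2))*p + (0 - 1)**2 = (2*(-2))*(-92) + (0 - 1)**2 = -4*(-92) + (-1)**2 = 368 + 1 = 369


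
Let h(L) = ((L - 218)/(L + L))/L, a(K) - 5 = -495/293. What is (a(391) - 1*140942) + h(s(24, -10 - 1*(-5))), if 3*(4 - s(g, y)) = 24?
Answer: -660753099/4688 ≈ -1.4095e+5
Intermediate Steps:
s(g, y) = -4 (s(g, y) = 4 - ⅓*24 = 4 - 8 = -4)
a(K) = 970/293 (a(K) = 5 - 495/293 = 970/293)
h(L) = (-218 + L)/(2*L²) (h(L) = ((-218 + L)/((2*L)))/L = ((-218 + L)*(1/(2*L)))/L = ((-218 + L)/(2*L))/L = (-218 + L)/(2*L²))
(a(391) - 1*140942) + h(s(24, -10 - 1*(-5))) = (970/293 - 1*140942) + (½)*(-218 - 4)/(-4)² = (970/293 - 140942) + (½)*(1/16)*(-222) = -41295036/293 - 111/16 = -660753099/4688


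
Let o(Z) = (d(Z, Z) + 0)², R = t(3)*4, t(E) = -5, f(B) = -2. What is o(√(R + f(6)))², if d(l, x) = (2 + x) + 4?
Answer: (6 + I*√22)⁴ ≈ -2972.0 + 1576.0*I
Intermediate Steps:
R = -20 (R = -5*4 = -20)
d(l, x) = 6 + x
o(Z) = (6 + Z)² (o(Z) = ((6 + Z) + 0)² = (6 + Z)²)
o(√(R + f(6)))² = ((6 + √(-20 - 2))²)² = ((6 + √(-22))²)² = ((6 + I*√22)²)² = (6 + I*√22)⁴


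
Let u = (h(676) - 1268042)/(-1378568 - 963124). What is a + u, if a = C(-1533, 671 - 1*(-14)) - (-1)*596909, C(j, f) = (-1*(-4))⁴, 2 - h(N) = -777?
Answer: 155375307827/260188 ≈ 5.9717e+5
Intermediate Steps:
h(N) = 779 (h(N) = 2 - 1*(-777) = 2 + 777 = 779)
C(j, f) = 256 (C(j, f) = 4⁴ = 256)
a = 597165 (a = 256 - (-1)*596909 = 256 - 1*(-596909) = 256 + 596909 = 597165)
u = 140807/260188 (u = (779 - 1268042)/(-1378568 - 963124) = -1267263/(-2341692) = -1267263*(-1/2341692) = 140807/260188 ≈ 0.54117)
a + u = 597165 + 140807/260188 = 155375307827/260188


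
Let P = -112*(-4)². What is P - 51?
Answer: -1843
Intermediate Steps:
P = -1792 (P = -112*16 = -1792)
P - 51 = -1792 - 51 = -1843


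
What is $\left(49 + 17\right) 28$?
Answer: $1848$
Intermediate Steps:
$\left(49 + 17\right) 28 = 66 \cdot 28 = 1848$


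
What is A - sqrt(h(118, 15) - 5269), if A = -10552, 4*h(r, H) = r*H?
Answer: -10552 - 7*I*sqrt(394)/2 ≈ -10552.0 - 69.473*I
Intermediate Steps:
h(r, H) = H*r/4 (h(r, H) = (r*H)/4 = (H*r)/4 = H*r/4)
A - sqrt(h(118, 15) - 5269) = -10552 - sqrt((1/4)*15*118 - 5269) = -10552 - sqrt(885/2 - 5269) = -10552 - sqrt(-9653/2) = -10552 - 7*I*sqrt(394)/2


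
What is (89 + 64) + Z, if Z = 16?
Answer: 169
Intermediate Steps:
(89 + 64) + Z = (89 + 64) + 16 = 153 + 16 = 169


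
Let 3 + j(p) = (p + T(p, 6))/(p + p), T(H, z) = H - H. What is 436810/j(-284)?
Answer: -174724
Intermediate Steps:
T(H, z) = 0
j(p) = -5/2 (j(p) = -3 + (p + 0)/(p + p) = -3 + p/((2*p)) = -3 + p*(1/(2*p)) = -3 + ½ = -5/2)
436810/j(-284) = 436810/(-5/2) = 436810*(-⅖) = -174724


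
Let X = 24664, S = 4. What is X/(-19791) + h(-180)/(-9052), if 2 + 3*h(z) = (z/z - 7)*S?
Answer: -111543503/89574066 ≈ -1.2453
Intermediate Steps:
h(z) = -26/3 (h(z) = -⅔ + ((z/z - 7)*4)/3 = -⅔ + ((1 - 7)*4)/3 = -⅔ + (-6*4)/3 = -⅔ + (⅓)*(-24) = -⅔ - 8 = -26/3)
X/(-19791) + h(-180)/(-9052) = 24664/(-19791) - 26/3/(-9052) = 24664*(-1/19791) - 26/3*(-1/9052) = -24664/19791 + 13/13578 = -111543503/89574066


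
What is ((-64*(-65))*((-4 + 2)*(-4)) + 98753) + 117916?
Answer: 249949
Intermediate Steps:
((-64*(-65))*((-4 + 2)*(-4)) + 98753) + 117916 = (4160*(-2*(-4)) + 98753) + 117916 = (4160*8 + 98753) + 117916 = (33280 + 98753) + 117916 = 132033 + 117916 = 249949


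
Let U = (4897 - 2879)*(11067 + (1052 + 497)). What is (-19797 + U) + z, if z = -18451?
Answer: 25420840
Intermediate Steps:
U = 25459088 (U = 2018*(11067 + 1549) = 2018*12616 = 25459088)
(-19797 + U) + z = (-19797 + 25459088) - 18451 = 25439291 - 18451 = 25420840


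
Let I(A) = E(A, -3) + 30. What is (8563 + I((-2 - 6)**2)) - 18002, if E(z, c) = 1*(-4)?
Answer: -9413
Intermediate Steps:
E(z, c) = -4
I(A) = 26 (I(A) = -4 + 30 = 26)
(8563 + I((-2 - 6)**2)) - 18002 = (8563 + 26) - 18002 = 8589 - 18002 = -9413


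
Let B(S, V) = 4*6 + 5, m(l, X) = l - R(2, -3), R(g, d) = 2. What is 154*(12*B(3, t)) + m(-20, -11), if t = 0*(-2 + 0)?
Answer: 53570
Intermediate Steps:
t = 0 (t = 0*(-2) = 0)
m(l, X) = -2 + l (m(l, X) = l - 1*2 = l - 2 = -2 + l)
B(S, V) = 29 (B(S, V) = 24 + 5 = 29)
154*(12*B(3, t)) + m(-20, -11) = 154*(12*29) + (-2 - 20) = 154*348 - 22 = 53592 - 22 = 53570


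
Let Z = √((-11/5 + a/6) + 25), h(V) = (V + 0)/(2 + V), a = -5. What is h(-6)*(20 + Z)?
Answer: 30 + √19770/20 ≈ 37.030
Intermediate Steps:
h(V) = V/(2 + V)
Z = √19770/30 (Z = √((-11/5 - 5/6) + 25) = √((-11*⅕ - 5*⅙) + 25) = √((-11/5 - ⅚) + 25) = √(-91/30 + 25) = √(659/30) = √19770/30 ≈ 4.6869)
h(-6)*(20 + Z) = (-6/(2 - 6))*(20 + √19770/30) = (-6/(-4))*(20 + √19770/30) = (-6*(-¼))*(20 + √19770/30) = 3*(20 + √19770/30)/2 = 30 + √19770/20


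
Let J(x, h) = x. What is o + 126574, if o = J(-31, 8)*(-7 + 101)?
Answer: 123660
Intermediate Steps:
o = -2914 (o = -31*(-7 + 101) = -31*94 = -2914)
o + 126574 = -2914 + 126574 = 123660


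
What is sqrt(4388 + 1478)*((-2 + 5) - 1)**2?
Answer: 4*sqrt(5866) ≈ 306.36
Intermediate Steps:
sqrt(4388 + 1478)*((-2 + 5) - 1)**2 = sqrt(5866)*(3 - 1)**2 = sqrt(5866)*2**2 = sqrt(5866)*4 = 4*sqrt(5866)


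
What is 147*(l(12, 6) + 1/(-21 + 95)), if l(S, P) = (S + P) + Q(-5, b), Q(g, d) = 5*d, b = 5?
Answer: 467901/74 ≈ 6323.0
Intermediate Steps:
l(S, P) = 25 + P + S (l(S, P) = (S + P) + 5*5 = (P + S) + 25 = 25 + P + S)
147*(l(12, 6) + 1/(-21 + 95)) = 147*((25 + 6 + 12) + 1/(-21 + 95)) = 147*(43 + 1/74) = 147*(3183/74) = 467901/74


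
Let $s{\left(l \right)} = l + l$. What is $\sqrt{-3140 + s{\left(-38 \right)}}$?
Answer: $4 i \sqrt{201} \approx 56.71 i$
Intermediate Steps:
$s{\left(l \right)} = 2 l$
$\sqrt{-3140 + s{\left(-38 \right)}} = \sqrt{-3140 + 2 \left(-38\right)} = \sqrt{-3140 - 76} = \sqrt{-3216} = 4 i \sqrt{201}$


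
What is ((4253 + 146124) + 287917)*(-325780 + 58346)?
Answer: -117214717596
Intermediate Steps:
((4253 + 146124) + 287917)*(-325780 + 58346) = (150377 + 287917)*(-267434) = 438294*(-267434) = -117214717596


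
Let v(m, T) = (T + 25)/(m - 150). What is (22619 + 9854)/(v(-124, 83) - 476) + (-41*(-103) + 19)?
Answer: 272409571/65266 ≈ 4173.8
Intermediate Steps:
v(m, T) = (25 + T)/(-150 + m)
(22619 + 9854)/(v(-124, 83) - 476) + (-41*(-103) + 19) = (22619 + 9854)/((25 + 83)/(-150 - 124) - 476) + (-41*(-103) + 19) = 32473/(108/(-274) - 476) + (4223 + 19) = 32473/(-1/274*108 - 476) + 4242 = 32473/(-54/137 - 476) + 4242 = 32473/(-65266/137) + 4242 = 32473*(-137/65266) + 4242 = -4448801/65266 + 4242 = 272409571/65266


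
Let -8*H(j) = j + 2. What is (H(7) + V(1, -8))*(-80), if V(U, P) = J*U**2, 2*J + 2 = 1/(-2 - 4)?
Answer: 530/3 ≈ 176.67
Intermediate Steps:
H(j) = -1/4 - j/8 (H(j) = -(j + 2)/8 = -(2 + j)/8 = -1/4 - j/8)
J = -13/12 (J = -1 + 1/(2*(-2 - 4)) = -1 + (1/2)/(-6) = -1 + (1/2)*(-1/6) = -1 - 1/12 = -13/12 ≈ -1.0833)
V(U, P) = -13*U**2/12
(H(7) + V(1, -8))*(-80) = ((-1/4 - 1/8*7) - 13/12*1**2)*(-80) = ((-1/4 - 7/8) - 13/12*1)*(-80) = (-9/8 - 13/12)*(-80) = -53/24*(-80) = 530/3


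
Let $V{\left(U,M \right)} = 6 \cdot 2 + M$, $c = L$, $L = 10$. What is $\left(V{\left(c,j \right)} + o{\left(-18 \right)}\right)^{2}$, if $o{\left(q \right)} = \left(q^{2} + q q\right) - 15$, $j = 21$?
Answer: $443556$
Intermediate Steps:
$c = 10$
$o{\left(q \right)} = -15 + 2 q^{2}$ ($o{\left(q \right)} = \left(q^{2} + q^{2}\right) - 15 = 2 q^{2} - 15 = -15 + 2 q^{2}$)
$V{\left(U,M \right)} = 12 + M$
$\left(V{\left(c,j \right)} + o{\left(-18 \right)}\right)^{2} = \left(\left(12 + 21\right) - \left(15 - 2 \left(-18\right)^{2}\right)\right)^{2} = \left(33 + \left(-15 + 2 \cdot 324\right)\right)^{2} = \left(33 + \left(-15 + 648\right)\right)^{2} = \left(33 + 633\right)^{2} = 666^{2} = 443556$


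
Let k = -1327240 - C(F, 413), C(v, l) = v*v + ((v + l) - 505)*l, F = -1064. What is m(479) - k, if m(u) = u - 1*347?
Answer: 1982040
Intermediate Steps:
m(u) = -347 + u (m(u) = u - 347 = -347 + u)
C(v, l) = v² + l*(-505 + l + v) (C(v, l) = v² + ((l + v) - 505)*l = v² + (-505 + l + v)*l = v² + l*(-505 + l + v))
k = -1981908 (k = -1327240 - (413² + (-1064)² - 505*413 + 413*(-1064)) = -1327240 - (170569 + 1132096 - 208565 - 439432) = -1327240 - 1*654668 = -1327240 - 654668 = -1981908)
m(479) - k = (-347 + 479) - 1*(-1981908) = 132 + 1981908 = 1982040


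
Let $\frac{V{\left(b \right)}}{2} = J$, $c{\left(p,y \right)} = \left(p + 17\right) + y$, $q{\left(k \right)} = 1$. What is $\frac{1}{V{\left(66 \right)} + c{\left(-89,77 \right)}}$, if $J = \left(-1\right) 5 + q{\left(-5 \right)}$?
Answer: $- \frac{1}{3} \approx -0.33333$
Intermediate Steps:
$c{\left(p,y \right)} = 17 + p + y$ ($c{\left(p,y \right)} = \left(17 + p\right) + y = 17 + p + y$)
$J = -4$ ($J = \left(-1\right) 5 + 1 = -5 + 1 = -4$)
$V{\left(b \right)} = -8$ ($V{\left(b \right)} = 2 \left(-4\right) = -8$)
$\frac{1}{V{\left(66 \right)} + c{\left(-89,77 \right)}} = \frac{1}{-8 + \left(17 - 89 + 77\right)} = \frac{1}{-8 + 5} = \frac{1}{-3} = - \frac{1}{3}$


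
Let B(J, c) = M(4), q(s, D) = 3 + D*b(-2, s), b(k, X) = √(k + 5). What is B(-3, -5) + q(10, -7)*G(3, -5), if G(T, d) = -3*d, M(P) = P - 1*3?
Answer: 46 - 105*√3 ≈ -135.87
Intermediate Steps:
b(k, X) = √(5 + k)
q(s, D) = 3 + D*√3 (q(s, D) = 3 + D*√(5 - 2) = 3 + D*√3)
M(P) = -3 + P (M(P) = P - 3 = -3 + P)
B(J, c) = 1 (B(J, c) = -3 + 4 = 1)
B(-3, -5) + q(10, -7)*G(3, -5) = 1 + (3 - 7*√3)*(-3*(-5)) = 1 + (3 - 7*√3)*15 = 1 + (45 - 105*√3) = 46 - 105*√3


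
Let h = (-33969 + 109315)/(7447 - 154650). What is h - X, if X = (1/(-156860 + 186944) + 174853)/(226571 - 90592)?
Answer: -1082553483168215/602176889515908 ≈ -1.7977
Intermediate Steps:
X = 5260277653/4090792236 (X = (1/30084 + 174853)/135979 = (1/30084 + 174853)*(1/135979) = (5260277653/30084)*(1/135979) = 5260277653/4090792236 ≈ 1.2859)
h = -75346/147203 (h = 75346/(-147203) = 75346*(-1/147203) = -75346/147203 ≈ -0.51185)
h - X = -75346/147203 - 1*5260277653/4090792236 = -75346/147203 - 5260277653/4090792236 = -1082553483168215/602176889515908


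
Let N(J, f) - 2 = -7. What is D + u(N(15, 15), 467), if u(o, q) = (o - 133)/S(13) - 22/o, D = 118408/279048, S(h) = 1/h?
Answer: -312041183/174405 ≈ -1789.2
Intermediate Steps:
S(h) = 1/h
N(J, f) = -5 (N(J, f) = 2 - 7 = -5)
D = 14801/34881 (D = 118408*(1/279048) = 14801/34881 ≈ 0.42433)
u(o, q) = -1729 - 22/o + 13*o (u(o, q) = (o - 133)/(1/13) - 22/o = (-133 + o)/(1/13) - 22/o = (-133 + o)*13 - 22/o = (-1729 + 13*o) - 22/o = -1729 - 22/o + 13*o)
D + u(N(15, 15), 467) = 14801/34881 + (-1729 - 22/(-5) + 13*(-5)) = 14801/34881 + (-1729 - 22*(-⅕) - 65) = 14801/34881 + (-1729 + 22/5 - 65) = 14801/34881 - 8948/5 = -312041183/174405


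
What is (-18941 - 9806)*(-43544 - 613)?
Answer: 1269381279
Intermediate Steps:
(-18941 - 9806)*(-43544 - 613) = -28747*(-44157) = 1269381279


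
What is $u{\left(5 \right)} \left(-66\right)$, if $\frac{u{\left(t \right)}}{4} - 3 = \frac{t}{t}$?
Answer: $-1056$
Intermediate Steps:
$u{\left(t \right)} = 16$ ($u{\left(t \right)} = 12 + 4 \frac{t}{t} = 12 + 4 \cdot 1 = 12 + 4 = 16$)
$u{\left(5 \right)} \left(-66\right) = 16 \left(-66\right) = -1056$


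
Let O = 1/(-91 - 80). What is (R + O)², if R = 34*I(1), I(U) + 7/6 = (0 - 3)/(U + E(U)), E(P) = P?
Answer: 240405025/29241 ≈ 8221.5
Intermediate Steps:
I(U) = -7/6 - 3/(2*U) (I(U) = -7/6 + (0 - 3)/(U + U) = -7/6 - 3*1/(2*U) = -7/6 - 3/(2*U))
O = -1/171 (O = 1/(-171) = -1/171 ≈ -0.0058480)
R = -272/3 (R = 34*((⅙)*(-9 - 7*1)/1) = 34*((⅙)*1*(-9 - 7)) = 34*((⅙)*1*(-16)) = 34*(-8/3) = -272/3 ≈ -90.667)
(R + O)² = (-272/3 - 1/171)² = (-15505/171)² = 240405025/29241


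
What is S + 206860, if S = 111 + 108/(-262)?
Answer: 27113147/131 ≈ 2.0697e+5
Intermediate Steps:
S = 14487/131 (S = 111 - 1/262*108 = 111 - 54/131 = 14487/131 ≈ 110.59)
S + 206860 = 14487/131 + 206860 = 27113147/131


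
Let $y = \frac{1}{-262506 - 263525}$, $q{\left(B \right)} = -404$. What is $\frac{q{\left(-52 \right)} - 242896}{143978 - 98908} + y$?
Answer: $- \frac{12798338737}{2370821717} \approx -5.3983$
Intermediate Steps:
$y = - \frac{1}{526031}$ ($y = \frac{1}{-526031} = - \frac{1}{526031} \approx -1.901 \cdot 10^{-6}$)
$\frac{q{\left(-52 \right)} - 242896}{143978 - 98908} + y = \frac{-404 - 242896}{143978 - 98908} - \frac{1}{526031} = - \frac{243300}{45070} - \frac{1}{526031} = \left(-243300\right) \frac{1}{45070} - \frac{1}{526031} = - \frac{24330}{4507} - \frac{1}{526031} = - \frac{12798338737}{2370821717}$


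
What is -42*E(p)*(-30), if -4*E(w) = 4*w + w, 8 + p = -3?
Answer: 17325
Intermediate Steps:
p = -11 (p = -8 - 3 = -11)
E(w) = -5*w/4 (E(w) = -(4*w + w)/4 = -5*w/4)
-42*E(p)*(-30) = -(-105)*(-11)/2*(-30) = -42*55/4*(-30) = -1155/2*(-30) = 17325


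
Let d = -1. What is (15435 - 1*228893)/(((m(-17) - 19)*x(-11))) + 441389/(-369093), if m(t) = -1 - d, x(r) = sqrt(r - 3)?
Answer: -441389/369093 - 15247*I*sqrt(14)/19 ≈ -1.1959 - 3002.6*I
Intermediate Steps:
x(r) = sqrt(-3 + r)
m(t) = 0 (m(t) = -1 - 1*(-1) = -1 + 1 = 0)
(15435 - 1*228893)/(((m(-17) - 19)*x(-11))) + 441389/(-369093) = (15435 - 1*228893)/(((0 - 19)*sqrt(-3 - 11))) + 441389/(-369093) = (15435 - 228893)/((-19*I*sqrt(14))) + 441389*(-1/369093) = -213458*I*sqrt(14)/266 - 441389/369093 = -15247*I*sqrt(14)/19 - 441389/369093 = -441389/369093 - 15247*I*sqrt(14)/19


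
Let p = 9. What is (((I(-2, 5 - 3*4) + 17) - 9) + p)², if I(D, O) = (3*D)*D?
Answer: 841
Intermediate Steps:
I(D, O) = 3*D²
(((I(-2, 5 - 3*4) + 17) - 9) + p)² = (((3*(-2)² + 17) - 9) + 9)² = (((3*4 + 17) - 9) + 9)² = (((12 + 17) - 9) + 9)² = ((29 - 9) + 9)² = (20 + 9)² = 29² = 841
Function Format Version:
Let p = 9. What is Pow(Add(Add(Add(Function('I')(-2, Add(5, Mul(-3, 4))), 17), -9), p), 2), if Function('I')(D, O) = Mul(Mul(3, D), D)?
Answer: 841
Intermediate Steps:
Function('I')(D, O) = Mul(3, Pow(D, 2))
Pow(Add(Add(Add(Function('I')(-2, Add(5, Mul(-3, 4))), 17), -9), p), 2) = Pow(Add(Add(Add(Mul(3, Pow(-2, 2)), 17), -9), 9), 2) = Pow(Add(Add(Add(Mul(3, 4), 17), -9), 9), 2) = Pow(Add(Add(Add(12, 17), -9), 9), 2) = Pow(Add(Add(29, -9), 9), 2) = Pow(Add(20, 9), 2) = Pow(29, 2) = 841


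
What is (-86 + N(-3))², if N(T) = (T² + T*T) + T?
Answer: 5041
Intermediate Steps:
N(T) = T + 2*T² (N(T) = (T² + T²) + T = 2*T² + T = T + 2*T²)
(-86 + N(-3))² = (-86 - 3*(1 + 2*(-3)))² = (-86 - 3*(1 - 6))² = (-86 - 3*(-5))² = (-86 + 15)² = (-71)² = 5041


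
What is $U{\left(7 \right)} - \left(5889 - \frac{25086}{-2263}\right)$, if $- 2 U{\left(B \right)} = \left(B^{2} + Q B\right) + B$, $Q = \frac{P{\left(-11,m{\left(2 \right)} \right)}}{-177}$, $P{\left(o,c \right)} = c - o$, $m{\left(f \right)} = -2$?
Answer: $- \frac{1582952803}{267034} \approx -5927.9$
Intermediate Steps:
$Q = - \frac{3}{59}$ ($Q = \frac{-2 - -11}{-177} = \left(-2 + 11\right) \left(- \frac{1}{177}\right) = 9 \left(- \frac{1}{177}\right) = - \frac{3}{59} \approx -0.050847$)
$U{\left(B \right)} = - \frac{28 B}{59} - \frac{B^{2}}{2}$ ($U{\left(B \right)} = - \frac{\left(B^{2} - \frac{3 B}{59}\right) + B}{2} = - \frac{B^{2} + \frac{56 B}{59}}{2} = - \frac{28 B}{59} - \frac{B^{2}}{2}$)
$U{\left(7 \right)} - \left(5889 - \frac{25086}{-2263}\right) = \left(- \frac{1}{118}\right) 7 \left(56 + 59 \cdot 7\right) - \left(5889 - \frac{25086}{-2263}\right) = \left(- \frac{1}{118}\right) 7 \left(56 + 413\right) + \left(-5889 + 25086 \left(- \frac{1}{2263}\right)\right) = \left(- \frac{1}{118}\right) 7 \cdot 469 - \frac{13351893}{2263} = - \frac{3283}{118} - \frac{13351893}{2263} = - \frac{1582952803}{267034}$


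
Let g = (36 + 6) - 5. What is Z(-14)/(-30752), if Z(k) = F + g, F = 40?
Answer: -77/30752 ≈ -0.0025039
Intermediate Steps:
g = 37 (g = 42 - 5 = 37)
Z(k) = 77 (Z(k) = 40 + 37 = 77)
Z(-14)/(-30752) = 77/(-30752) = 77*(-1/30752) = -77/30752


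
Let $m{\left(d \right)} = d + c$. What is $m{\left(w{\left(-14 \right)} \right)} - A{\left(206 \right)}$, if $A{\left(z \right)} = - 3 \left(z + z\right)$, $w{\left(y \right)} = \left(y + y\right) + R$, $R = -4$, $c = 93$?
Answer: $1297$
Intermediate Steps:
$w{\left(y \right)} = -4 + 2 y$ ($w{\left(y \right)} = \left(y + y\right) - 4 = 2 y - 4 = -4 + 2 y$)
$A{\left(z \right)} = - 6 z$ ($A{\left(z \right)} = - 3 \cdot 2 z = - 6 z$)
$m{\left(d \right)} = 93 + d$ ($m{\left(d \right)} = d + 93 = 93 + d$)
$m{\left(w{\left(-14 \right)} \right)} - A{\left(206 \right)} = \left(93 + \left(-4 + 2 \left(-14\right)\right)\right) - \left(-6\right) 206 = \left(93 - 32\right) - -1236 = \left(93 - 32\right) + 1236 = 61 + 1236 = 1297$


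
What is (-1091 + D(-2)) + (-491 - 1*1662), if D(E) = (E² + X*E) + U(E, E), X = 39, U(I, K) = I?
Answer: -3320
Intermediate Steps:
D(E) = E² + 40*E (D(E) = (E² + 39*E) + E = E² + 40*E)
(-1091 + D(-2)) + (-491 - 1*1662) = (-1091 - 2*(40 - 2)) + (-491 - 1*1662) = (-1091 - 2*38) + (-491 - 1662) = (-1091 - 76) - 2153 = -1167 - 2153 = -3320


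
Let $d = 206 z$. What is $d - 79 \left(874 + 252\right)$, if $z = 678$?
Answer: $50714$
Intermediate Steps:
$d = 139668$ ($d = 206 \cdot 678 = 139668$)
$d - 79 \left(874 + 252\right) = 139668 - 79 \left(874 + 252\right) = 139668 - 79 \cdot 1126 = 139668 - 88954 = 50714$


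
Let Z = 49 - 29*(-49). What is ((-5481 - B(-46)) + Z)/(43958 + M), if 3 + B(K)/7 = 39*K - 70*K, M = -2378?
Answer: -499/1485 ≈ -0.33603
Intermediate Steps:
Z = 1470 (Z = 49 + 1421 = 1470)
B(K) = -21 - 217*K (B(K) = -21 + 7*(39*K - 70*K) = -21 + 7*(-31*K) = -21 - 217*K)
((-5481 - B(-46)) + Z)/(43958 + M) = ((-5481 - (-21 - 217*(-46))) + 1470)/(43958 - 2378) = ((-5481 - (-21 + 9982)) + 1470)/41580 = ((-5481 - 1*9961) + 1470)*(1/41580) = ((-5481 - 9961) + 1470)*(1/41580) = (-15442 + 1470)*(1/41580) = -13972*1/41580 = -499/1485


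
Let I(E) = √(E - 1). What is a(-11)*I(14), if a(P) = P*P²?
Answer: -1331*√13 ≈ -4799.0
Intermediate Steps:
a(P) = P³
I(E) = √(-1 + E)
a(-11)*I(14) = (-11)³*√(-1 + 14) = -1331*√13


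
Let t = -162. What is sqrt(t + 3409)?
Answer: sqrt(3247) ≈ 56.982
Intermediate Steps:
sqrt(t + 3409) = sqrt(-162 + 3409) = sqrt(3247)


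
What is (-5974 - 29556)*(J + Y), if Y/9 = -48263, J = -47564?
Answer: 17123008430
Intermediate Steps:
Y = -434367 (Y = 9*(-48263) = -434367)
(-5974 - 29556)*(J + Y) = (-5974 - 29556)*(-47564 - 434367) = -35530*(-481931) = 17123008430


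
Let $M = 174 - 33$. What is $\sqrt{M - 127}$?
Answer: $\sqrt{14} \approx 3.7417$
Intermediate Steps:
$M = 141$
$\sqrt{M - 127} = \sqrt{141 - 127} = \sqrt{14}$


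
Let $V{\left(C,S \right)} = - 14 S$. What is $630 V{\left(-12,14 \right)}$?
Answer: $-123480$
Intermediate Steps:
$630 V{\left(-12,14 \right)} = 630 \left(\left(-14\right) 14\right) = 630 \left(-196\right) = -123480$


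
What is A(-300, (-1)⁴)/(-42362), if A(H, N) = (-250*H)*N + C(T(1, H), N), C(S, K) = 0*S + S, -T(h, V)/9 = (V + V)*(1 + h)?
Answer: -42900/21181 ≈ -2.0254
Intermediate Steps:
T(h, V) = -18*V*(1 + h) (T(h, V) = -9*(V + V)*(1 + h) = -9*2*V*(1 + h) = -18*V*(1 + h))
C(S, K) = S (C(S, K) = 0 + S = S)
A(H, N) = -36*H - 250*H*N (A(H, N) = (-250*H)*N - 18*H*(1 + 1) = -250*H*N - 18*H*2 = -250*H*N - 36*H = -36*H - 250*H*N)
A(-300, (-1)⁴)/(-42362) = (2*(-300)*(-18 - 125*(-1)⁴))/(-42362) = (2*(-300)*(-18 - 125*1))*(-1/42362) = (2*(-300)*(-18 - 125))*(-1/42362) = (2*(-300)*(-143))*(-1/42362) = 85800*(-1/42362) = -42900/21181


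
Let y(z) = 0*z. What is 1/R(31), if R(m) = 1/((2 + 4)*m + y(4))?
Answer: 186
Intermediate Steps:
y(z) = 0
R(m) = 1/(6*m) (R(m) = 1/((2 + 4)*m + 0) = 1/(6*m + 0) = 1/(6*m))
1/R(31) = 1/((1/6)/31) = 1/((1/6)*(1/31)) = 1/(1/186) = 186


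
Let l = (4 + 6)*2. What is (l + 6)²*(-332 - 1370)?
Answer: -1150552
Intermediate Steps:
l = 20 (l = 10*2 = 20)
(l + 6)²*(-332 - 1370) = (20 + 6)²*(-332 - 1370) = 26²*(-1702) = 676*(-1702) = -1150552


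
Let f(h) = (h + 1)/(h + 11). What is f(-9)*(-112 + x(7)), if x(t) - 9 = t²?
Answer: 216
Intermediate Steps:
x(t) = 9 + t²
f(h) = (1 + h)/(11 + h)
f(-9)*(-112 + x(7)) = ((1 - 9)/(11 - 9))*(-112 + (9 + 7²)) = (-8/2)*(-112 + (9 + 49)) = ((½)*(-8))*(-112 + 58) = -4*(-54) = 216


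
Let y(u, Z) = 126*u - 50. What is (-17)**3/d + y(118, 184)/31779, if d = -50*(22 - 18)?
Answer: 159093827/6355800 ≈ 25.031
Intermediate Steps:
y(u, Z) = -50 + 126*u
d = -200 (d = -50*4 = -200)
(-17)**3/d + y(118, 184)/31779 = (-17)**3/(-200) + (-50 + 126*118)/31779 = -4913*(-1/200) + (-50 + 14868)*(1/31779) = 4913/200 + 14818*(1/31779) = 4913/200 + 14818/31779 = 159093827/6355800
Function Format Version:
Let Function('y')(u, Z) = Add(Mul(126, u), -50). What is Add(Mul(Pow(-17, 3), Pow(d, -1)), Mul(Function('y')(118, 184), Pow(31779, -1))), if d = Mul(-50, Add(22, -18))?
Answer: Rational(159093827, 6355800) ≈ 25.031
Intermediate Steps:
Function('y')(u, Z) = Add(-50, Mul(126, u))
d = -200 (d = Mul(-50, 4) = -200)
Add(Mul(Pow(-17, 3), Pow(d, -1)), Mul(Function('y')(118, 184), Pow(31779, -1))) = Add(Mul(Pow(-17, 3), Pow(-200, -1)), Mul(Add(-50, Mul(126, 118)), Pow(31779, -1))) = Add(Mul(-4913, Rational(-1, 200)), Mul(Add(-50, 14868), Rational(1, 31779))) = Add(Rational(4913, 200), Mul(14818, Rational(1, 31779))) = Add(Rational(4913, 200), Rational(14818, 31779)) = Rational(159093827, 6355800)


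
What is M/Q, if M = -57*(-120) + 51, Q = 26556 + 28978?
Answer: 6891/55534 ≈ 0.12409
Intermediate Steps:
Q = 55534
M = 6891 (M = 6840 + 51 = 6891)
M/Q = 6891/55534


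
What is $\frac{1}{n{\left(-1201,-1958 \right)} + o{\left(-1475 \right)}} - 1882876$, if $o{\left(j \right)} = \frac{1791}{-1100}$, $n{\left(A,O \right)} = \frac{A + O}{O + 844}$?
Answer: $- \frac{1393069673288}{739863} \approx -1.8829 \cdot 10^{6}$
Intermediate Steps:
$n{\left(A,O \right)} = \frac{A + O}{844 + O}$
$o{\left(j \right)} = - \frac{1791}{1100}$ ($o{\left(j \right)} = 1791 \left(- \frac{1}{1100}\right) = - \frac{1791}{1100}$)
$\frac{1}{n{\left(-1201,-1958 \right)} + o{\left(-1475 \right)}} - 1882876 = \frac{1}{\frac{-1201 - 1958}{844 - 1958} - \frac{1791}{1100}} - 1882876 = \frac{1}{\frac{1}{-1114} \left(-3159\right) - \frac{1791}{1100}} - 1882876 = \frac{1}{\left(- \frac{1}{1114}\right) \left(-3159\right) - \frac{1791}{1100}} - 1882876 = \frac{1}{\frac{3159}{1114} - \frac{1791}{1100}} - 1882876 = \frac{1}{\frac{739863}{612700}} - 1882876 = \frac{612700}{739863} - 1882876 = - \frac{1393069673288}{739863}$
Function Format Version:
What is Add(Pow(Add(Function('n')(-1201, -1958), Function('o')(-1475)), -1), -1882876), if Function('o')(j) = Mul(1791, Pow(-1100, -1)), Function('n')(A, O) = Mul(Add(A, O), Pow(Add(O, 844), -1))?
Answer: Rational(-1393069673288, 739863) ≈ -1.8829e+6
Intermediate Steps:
Function('n')(A, O) = Mul(Pow(Add(844, O), -1), Add(A, O)) (Function('n')(A, O) = Mul(Add(A, O), Pow(Add(844, O), -1)) = Mul(Pow(Add(844, O), -1), Add(A, O)))
Function('o')(j) = Rational(-1791, 1100) (Function('o')(j) = Mul(1791, Rational(-1, 1100)) = Rational(-1791, 1100))
Add(Pow(Add(Function('n')(-1201, -1958), Function('o')(-1475)), -1), -1882876) = Add(Pow(Add(Mul(Pow(Add(844, -1958), -1), Add(-1201, -1958)), Rational(-1791, 1100)), -1), -1882876) = Add(Pow(Add(Mul(Pow(-1114, -1), -3159), Rational(-1791, 1100)), -1), -1882876) = Add(Pow(Add(Mul(Rational(-1, 1114), -3159), Rational(-1791, 1100)), -1), -1882876) = Add(Pow(Add(Rational(3159, 1114), Rational(-1791, 1100)), -1), -1882876) = Add(Pow(Rational(739863, 612700), -1), -1882876) = Add(Rational(612700, 739863), -1882876) = Rational(-1393069673288, 739863)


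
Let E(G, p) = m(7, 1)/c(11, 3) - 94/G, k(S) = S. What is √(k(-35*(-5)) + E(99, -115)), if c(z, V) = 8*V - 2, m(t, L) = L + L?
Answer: 2*√47410/33 ≈ 13.196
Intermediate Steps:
m(t, L) = 2*L
c(z, V) = -2 + 8*V
E(G, p) = 1/11 - 94/G (E(G, p) = (2*1)/(-2 + 8*3) - 94/G = 2/(-2 + 24) - 94/G = 2/22 - 94/G = 2*(1/22) - 94/G = 1/11 - 94/G)
√(k(-35*(-5)) + E(99, -115)) = √(-35*(-5) + (1/11)*(-1034 + 99)/99) = √(175 + (1/11)*(1/99)*(-935)) = √(175 - 85/99) = √(17240/99) = 2*√47410/33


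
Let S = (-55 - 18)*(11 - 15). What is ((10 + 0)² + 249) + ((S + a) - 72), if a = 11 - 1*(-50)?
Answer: 630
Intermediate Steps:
a = 61 (a = 11 + 50 = 61)
S = 292 (S = -73*(-4) = 292)
((10 + 0)² + 249) + ((S + a) - 72) = ((10 + 0)² + 249) + ((292 + 61) - 72) = (10² + 249) + (353 - 72) = (100 + 249) + 281 = 349 + 281 = 630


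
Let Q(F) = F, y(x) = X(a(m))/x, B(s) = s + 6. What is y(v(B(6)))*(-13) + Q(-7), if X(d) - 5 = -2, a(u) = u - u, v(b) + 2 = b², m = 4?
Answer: -1033/142 ≈ -7.2747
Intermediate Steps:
B(s) = 6 + s
v(b) = -2 + b²
a(u) = 0
X(d) = 3 (X(d) = 5 - 2 = 3)
y(x) = 3/x
y(v(B(6)))*(-13) + Q(-7) = (3/(-2 + (6 + 6)²))*(-13) - 7 = (3/(-2 + 12²))*(-13) - 7 = (3/(-2 + 144))*(-13) - 7 = (3/142)*(-13) - 7 = -39/142 - 7 = -1033/142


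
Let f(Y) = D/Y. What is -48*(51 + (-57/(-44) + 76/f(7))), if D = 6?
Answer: -74428/11 ≈ -6766.2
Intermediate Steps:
f(Y) = 6/Y
-48*(51 + (-57/(-44) + 76/f(7))) = -48*(51 + (-57/(-44) + 76/((6/7)))) = -48*(51 + (-57*(-1/44) + 76/((6*(⅐))))) = -48*(51 + (57/44 + 76/(6/7))) = -48*(51 + (57/44 + 76*(7/6))) = -48*(51 + (57/44 + 266/3)) = -48*(51 + 11875/132) = -48*18607/132 = -74428/11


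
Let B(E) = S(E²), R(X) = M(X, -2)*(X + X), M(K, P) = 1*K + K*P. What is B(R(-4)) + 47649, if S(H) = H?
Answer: 48673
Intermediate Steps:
M(K, P) = K + K*P
R(X) = -2*X² (R(X) = (X*(1 - 2))*(X + X) = (X*(-1))*(2*X) = (-X)*(2*X) = -2*X²)
B(E) = E²
B(R(-4)) + 47649 = (-2*(-4)²)² + 47649 = (-2*16)² + 47649 = (-32)² + 47649 = 1024 + 47649 = 48673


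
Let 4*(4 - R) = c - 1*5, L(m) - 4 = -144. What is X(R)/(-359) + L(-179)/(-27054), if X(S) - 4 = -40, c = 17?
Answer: 512102/4856193 ≈ 0.10545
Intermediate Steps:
L(m) = -140 (L(m) = 4 - 144 = -140)
R = 1 (R = 4 - (17 - 1*5)/4 = 4 - (17 - 5)/4 = 4 - 1/4*12 = 4 - 3 = 1)
X(S) = -36 (X(S) = 4 - 40 = -36)
X(R)/(-359) + L(-179)/(-27054) = -36/(-359) - 140/(-27054) = -36*(-1/359) - 140*(-1/27054) = 36/359 + 70/13527 = 512102/4856193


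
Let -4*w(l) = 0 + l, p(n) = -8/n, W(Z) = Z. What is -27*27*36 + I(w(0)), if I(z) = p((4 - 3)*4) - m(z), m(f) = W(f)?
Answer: -26246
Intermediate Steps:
m(f) = f
w(l) = -l/4 (w(l) = -(0 + l)/4 = -l/4)
I(z) = -2 - z (I(z) = -8*1/(4*(4 - 3)) - z = -8/(1*4) - z = -8/4 - z = -8*1/4 - z = -2 - z)
-27*27*36 + I(w(0)) = -27*27*36 + (-2 - (-1)*0/4) = -729*36 + (-2 - 1*0) = -26244 + (-2 + 0) = -26244 - 2 = -26246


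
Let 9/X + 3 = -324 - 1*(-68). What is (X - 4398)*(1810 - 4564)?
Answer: 3137056614/259 ≈ 1.2112e+7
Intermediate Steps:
X = -9/259 (X = 9/(-3 + (-324 - 1*(-68))) = 9/(-3 + (-324 + 68)) = 9/(-3 - 256) = 9/(-259) = 9*(-1/259) = -9/259 ≈ -0.034749)
(X - 4398)*(1810 - 4564) = (-9/259 - 4398)*(1810 - 4564) = -1139091/259*(-2754) = 3137056614/259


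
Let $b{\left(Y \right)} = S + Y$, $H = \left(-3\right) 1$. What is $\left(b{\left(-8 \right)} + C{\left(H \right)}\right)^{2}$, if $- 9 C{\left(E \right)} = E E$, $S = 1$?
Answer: $64$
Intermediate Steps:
$H = -3$
$C{\left(E \right)} = - \frac{E^{2}}{9}$ ($C{\left(E \right)} = - \frac{E E}{9} = - \frac{E^{2}}{9}$)
$b{\left(Y \right)} = 1 + Y$
$\left(b{\left(-8 \right)} + C{\left(H \right)}\right)^{2} = \left(\left(1 - 8\right) - \frac{\left(-3\right)^{2}}{9}\right)^{2} = \left(-7 - 1\right)^{2} = \left(-8\right)^{2} = 64$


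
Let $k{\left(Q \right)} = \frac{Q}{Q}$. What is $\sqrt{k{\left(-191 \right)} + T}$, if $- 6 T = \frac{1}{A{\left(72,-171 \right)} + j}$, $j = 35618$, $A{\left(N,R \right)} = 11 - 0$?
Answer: $\frac{\sqrt{45699109302}}{213774} \approx 1.0$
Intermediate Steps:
$A{\left(N,R \right)} = 11$ ($A{\left(N,R \right)} = 11 + 0 = 11$)
$k{\left(Q \right)} = 1$
$T = - \frac{1}{213774}$ ($T = - \frac{1}{6 \left(11 + 35618\right)} = - \frac{1}{6 \cdot 35629} = \left(- \frac{1}{6}\right) \frac{1}{35629} = - \frac{1}{213774} \approx -4.6778 \cdot 10^{-6}$)
$\sqrt{k{\left(-191 \right)} + T} = \sqrt{1 - \frac{1}{213774}} = \sqrt{\frac{213773}{213774}} = \frac{\sqrt{45699109302}}{213774}$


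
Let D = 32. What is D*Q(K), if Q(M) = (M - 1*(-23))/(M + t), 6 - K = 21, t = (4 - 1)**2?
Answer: -128/3 ≈ -42.667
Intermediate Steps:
t = 9 (t = 3**2 = 9)
K = -15 (K = 6 - 1*21 = 6 - 21 = -15)
Q(M) = (23 + M)/(9 + M) (Q(M) = (M - 1*(-23))/(M + 9) = (M + 23)/(9 + M) = (23 + M)/(9 + M))
D*Q(K) = 32*((23 - 15)/(9 - 15)) = 32*(8/(-6)) = 32*(-1/6*8) = 32*(-4/3) = -128/3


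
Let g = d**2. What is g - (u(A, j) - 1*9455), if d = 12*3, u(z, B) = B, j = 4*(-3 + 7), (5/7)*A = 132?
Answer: 10735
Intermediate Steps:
A = 924/5 (A = (7/5)*132 = 924/5 ≈ 184.80)
j = 16 (j = 4*4 = 16)
d = 36
g = 1296 (g = 36**2 = 1296)
g - (u(A, j) - 1*9455) = 1296 - (16 - 1*9455) = 1296 - (16 - 9455) = 1296 - 1*(-9439) = 1296 + 9439 = 10735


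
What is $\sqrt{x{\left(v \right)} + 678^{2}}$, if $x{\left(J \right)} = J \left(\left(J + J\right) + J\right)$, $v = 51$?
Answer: $3 \sqrt{51943} \approx 683.73$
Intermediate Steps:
$x{\left(J \right)} = 3 J^{2}$ ($x{\left(J \right)} = J \left(2 J + J\right) = J 3 J = 3 J^{2}$)
$\sqrt{x{\left(v \right)} + 678^{2}} = \sqrt{3 \cdot 51^{2} + 678^{2}} = \sqrt{3 \cdot 2601 + 459684} = \sqrt{7803 + 459684} = \sqrt{467487} = 3 \sqrt{51943}$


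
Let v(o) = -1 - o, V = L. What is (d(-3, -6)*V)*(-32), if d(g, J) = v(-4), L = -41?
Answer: 3936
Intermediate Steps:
V = -41
d(g, J) = 3 (d(g, J) = -1 - 1*(-4) = -1 + 4 = 3)
(d(-3, -6)*V)*(-32) = (3*(-41))*(-32) = -123*(-32) = 3936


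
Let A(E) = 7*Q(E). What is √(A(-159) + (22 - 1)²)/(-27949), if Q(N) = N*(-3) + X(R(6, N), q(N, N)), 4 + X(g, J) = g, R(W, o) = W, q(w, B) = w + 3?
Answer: -√3794/27949 ≈ -0.0022039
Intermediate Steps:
q(w, B) = 3 + w
X(g, J) = -4 + g
Q(N) = 2 - 3*N (Q(N) = N*(-3) + (-4 + 6) = -3*N + 2 = 2 - 3*N)
A(E) = 14 - 21*E (A(E) = 7*(2 - 3*E) = 14 - 21*E)
√(A(-159) + (22 - 1)²)/(-27949) = √((14 - 21*(-159)) + (22 - 1)²)/(-27949) = √((14 + 3339) + 21²)*(-1/27949) = √(3353 + 441)*(-1/27949) = √3794*(-1/27949) = -√3794/27949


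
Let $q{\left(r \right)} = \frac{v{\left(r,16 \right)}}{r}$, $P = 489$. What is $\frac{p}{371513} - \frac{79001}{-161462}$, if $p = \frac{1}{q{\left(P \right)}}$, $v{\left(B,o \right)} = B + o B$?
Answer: $\frac{498948436183}{1019748944102} \approx 0.48929$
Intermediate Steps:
$v{\left(B,o \right)} = B + B o$
$q{\left(r \right)} = 17$ ($q{\left(r \right)} = \frac{r \left(1 + 16\right)}{r} = \frac{r 17}{r} = \frac{17 r}{r} = 17$)
$p = \frac{1}{17} \approx 0.058824$
$\frac{p}{371513} - \frac{79001}{-161462} = \frac{1}{17 \cdot 371513} - \frac{79001}{-161462} = \frac{1}{17} \cdot \frac{1}{371513} - - \frac{79001}{161462} = \frac{1}{6315721} + \frac{79001}{161462} = \frac{498948436183}{1019748944102}$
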